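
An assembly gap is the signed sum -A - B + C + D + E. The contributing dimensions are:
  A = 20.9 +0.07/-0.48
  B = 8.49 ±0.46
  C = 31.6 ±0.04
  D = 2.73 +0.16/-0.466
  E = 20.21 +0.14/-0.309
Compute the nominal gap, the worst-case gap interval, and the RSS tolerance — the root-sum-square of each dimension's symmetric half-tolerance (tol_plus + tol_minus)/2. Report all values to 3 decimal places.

Stack each dimension's contribution:
  -A: nom -20.900 → Σnom=-20.900; wc +0.480/-0.070 → slack +0.480/-0.070; half-tol=0.275, Σhalf²=0.075625
  -B: nom -8.490 → Σnom=-29.390; wc +0.460/-0.460 → slack +0.940/-0.530; half-tol=0.460, Σhalf²=0.287225
  +C: nom +31.600 → Σnom=2.210; wc +0.040/-0.040 → slack +0.980/-0.570; half-tol=0.040, Σhalf²=0.288825
  +D: nom +2.730 → Σnom=4.940; wc +0.160/-0.466 → slack +1.140/-1.036; half-tol=0.313, Σhalf²=0.386794
  +E: nom +20.210 → Σnom=25.150; wc +0.140/-0.309 → slack +1.280/-1.345; half-tol=0.225, Σhalf²=0.437194
Nominal = 25.150. Worst-case = [25.150 - 1.345, 25.150 + 1.280] = [23.805, 26.430]. RSS = √0.437194 = 0.661.

nominal=25.150 wc=[23.805,26.430] rss=0.661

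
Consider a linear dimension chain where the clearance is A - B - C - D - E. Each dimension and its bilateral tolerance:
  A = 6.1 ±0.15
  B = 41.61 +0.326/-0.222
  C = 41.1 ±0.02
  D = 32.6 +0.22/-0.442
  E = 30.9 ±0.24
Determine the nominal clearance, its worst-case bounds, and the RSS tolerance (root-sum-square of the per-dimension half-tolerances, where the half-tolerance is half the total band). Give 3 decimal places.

nominal=-140.110 wc=[-141.066,-139.036] rss=0.515

Stack each dimension's contribution:
  +A: nom +6.100 → Σnom=6.100; wc +0.150/-0.150 → slack +0.150/-0.150; half-tol=0.150, Σhalf²=0.022500
  -B: nom -41.610 → Σnom=-35.510; wc +0.222/-0.326 → slack +0.372/-0.476; half-tol=0.274, Σhalf²=0.097576
  -C: nom -41.100 → Σnom=-76.610; wc +0.020/-0.020 → slack +0.392/-0.496; half-tol=0.020, Σhalf²=0.097976
  -D: nom -32.600 → Σnom=-109.210; wc +0.442/-0.220 → slack +0.834/-0.716; half-tol=0.331, Σhalf²=0.207537
  -E: nom -30.900 → Σnom=-140.110; wc +0.240/-0.240 → slack +1.074/-0.956; half-tol=0.240, Σhalf²=0.265137
Nominal = -140.110. Worst-case = [-140.110 - 0.956, -140.110 + 1.074] = [-141.066, -139.036]. RSS = √0.265137 = 0.515.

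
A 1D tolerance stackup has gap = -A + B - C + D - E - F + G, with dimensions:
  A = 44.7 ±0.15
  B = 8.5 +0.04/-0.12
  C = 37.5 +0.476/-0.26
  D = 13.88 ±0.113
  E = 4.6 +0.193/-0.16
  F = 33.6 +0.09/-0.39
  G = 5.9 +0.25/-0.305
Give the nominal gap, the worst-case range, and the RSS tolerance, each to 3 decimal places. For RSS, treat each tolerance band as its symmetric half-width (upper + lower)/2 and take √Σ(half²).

Stack each dimension's contribution:
  -A: nom -44.700 → Σnom=-44.700; wc +0.150/-0.150 → slack +0.150/-0.150; half-tol=0.150, Σhalf²=0.022500
  +B: nom +8.500 → Σnom=-36.200; wc +0.040/-0.120 → slack +0.190/-0.270; half-tol=0.080, Σhalf²=0.028900
  -C: nom -37.500 → Σnom=-73.700; wc +0.260/-0.476 → slack +0.450/-0.746; half-tol=0.368, Σhalf²=0.164324
  +D: nom +13.880 → Σnom=-59.820; wc +0.113/-0.113 → slack +0.563/-0.859; half-tol=0.113, Σhalf²=0.177093
  -E: nom -4.600 → Σnom=-64.420; wc +0.160/-0.193 → slack +0.723/-1.052; half-tol=0.176, Σhalf²=0.208245
  -F: nom -33.600 → Σnom=-98.020; wc +0.390/-0.090 → slack +1.113/-1.142; half-tol=0.240, Σhalf²=0.265845
  +G: nom +5.900 → Σnom=-92.120; wc +0.250/-0.305 → slack +1.363/-1.447; half-tol=0.277, Σhalf²=0.342851
Nominal = -92.120. Worst-case = [-92.120 - 1.447, -92.120 + 1.363] = [-93.567, -90.757]. RSS = √0.342851 = 0.586.

nominal=-92.120 wc=[-93.567,-90.757] rss=0.586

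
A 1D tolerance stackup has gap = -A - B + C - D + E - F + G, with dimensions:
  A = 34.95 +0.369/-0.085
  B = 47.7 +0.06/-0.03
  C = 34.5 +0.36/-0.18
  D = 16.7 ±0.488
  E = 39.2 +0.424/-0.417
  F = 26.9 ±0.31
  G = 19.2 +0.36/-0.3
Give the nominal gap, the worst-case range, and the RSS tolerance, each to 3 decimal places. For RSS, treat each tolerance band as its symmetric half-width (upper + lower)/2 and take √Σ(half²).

Stack each dimension's contribution:
  -A: nom -34.950 → Σnom=-34.950; wc +0.085/-0.369 → slack +0.085/-0.369; half-tol=0.227, Σhalf²=0.051529
  -B: nom -47.700 → Σnom=-82.650; wc +0.030/-0.060 → slack +0.115/-0.429; half-tol=0.045, Σhalf²=0.053554
  +C: nom +34.500 → Σnom=-48.150; wc +0.360/-0.180 → slack +0.475/-0.609; half-tol=0.270, Σhalf²=0.126454
  -D: nom -16.700 → Σnom=-64.850; wc +0.488/-0.488 → slack +0.963/-1.097; half-tol=0.488, Σhalf²=0.364598
  +E: nom +39.200 → Σnom=-25.650; wc +0.424/-0.417 → slack +1.387/-1.514; half-tol=0.420, Σhalf²=0.541418
  -F: nom -26.900 → Σnom=-52.550; wc +0.310/-0.310 → slack +1.697/-1.824; half-tol=0.310, Σhalf²=0.637518
  +G: nom +19.200 → Σnom=-33.350; wc +0.360/-0.300 → slack +2.057/-2.124; half-tol=0.330, Σhalf²=0.746418
Nominal = -33.350. Worst-case = [-33.350 - 2.124, -33.350 + 2.057] = [-35.474, -31.293]. RSS = √0.746418 = 0.864.

nominal=-33.350 wc=[-35.474,-31.293] rss=0.864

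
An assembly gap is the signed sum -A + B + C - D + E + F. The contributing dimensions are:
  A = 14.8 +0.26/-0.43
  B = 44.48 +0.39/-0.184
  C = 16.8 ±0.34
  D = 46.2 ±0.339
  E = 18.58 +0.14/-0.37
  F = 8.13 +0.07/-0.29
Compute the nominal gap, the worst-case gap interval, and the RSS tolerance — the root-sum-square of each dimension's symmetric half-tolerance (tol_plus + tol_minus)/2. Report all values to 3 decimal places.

nominal=26.990 wc=[25.207,28.699] rss=0.728

Stack each dimension's contribution:
  -A: nom -14.800 → Σnom=-14.800; wc +0.430/-0.260 → slack +0.430/-0.260; half-tol=0.345, Σhalf²=0.119025
  +B: nom +44.480 → Σnom=29.680; wc +0.390/-0.184 → slack +0.820/-0.444; half-tol=0.287, Σhalf²=0.201394
  +C: nom +16.800 → Σnom=46.480; wc +0.340/-0.340 → slack +1.160/-0.784; half-tol=0.340, Σhalf²=0.316994
  -D: nom -46.200 → Σnom=0.280; wc +0.339/-0.339 → slack +1.499/-1.123; half-tol=0.339, Σhalf²=0.431915
  +E: nom +18.580 → Σnom=18.860; wc +0.140/-0.370 → slack +1.639/-1.493; half-tol=0.255, Σhalf²=0.496940
  +F: nom +8.130 → Σnom=26.990; wc +0.070/-0.290 → slack +1.709/-1.783; half-tol=0.180, Σhalf²=0.529340
Nominal = 26.990. Worst-case = [26.990 - 1.783, 26.990 + 1.709] = [25.207, 28.699]. RSS = √0.529340 = 0.728.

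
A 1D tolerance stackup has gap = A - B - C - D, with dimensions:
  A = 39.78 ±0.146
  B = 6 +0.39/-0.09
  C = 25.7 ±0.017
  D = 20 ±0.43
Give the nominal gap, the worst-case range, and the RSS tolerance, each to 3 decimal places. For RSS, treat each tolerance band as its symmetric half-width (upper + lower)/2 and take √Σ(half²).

Stack each dimension's contribution:
  +A: nom +39.780 → Σnom=39.780; wc +0.146/-0.146 → slack +0.146/-0.146; half-tol=0.146, Σhalf²=0.021316
  -B: nom -6.000 → Σnom=33.780; wc +0.090/-0.390 → slack +0.236/-0.536; half-tol=0.240, Σhalf²=0.078916
  -C: nom -25.700 → Σnom=8.080; wc +0.017/-0.017 → slack +0.253/-0.553; half-tol=0.017, Σhalf²=0.079205
  -D: nom -20.000 → Σnom=-11.920; wc +0.430/-0.430 → slack +0.683/-0.983; half-tol=0.430, Σhalf²=0.264105
Nominal = -11.920. Worst-case = [-11.920 - 0.983, -11.920 + 0.683] = [-12.903, -11.237]. RSS = √0.264105 = 0.514.

nominal=-11.920 wc=[-12.903,-11.237] rss=0.514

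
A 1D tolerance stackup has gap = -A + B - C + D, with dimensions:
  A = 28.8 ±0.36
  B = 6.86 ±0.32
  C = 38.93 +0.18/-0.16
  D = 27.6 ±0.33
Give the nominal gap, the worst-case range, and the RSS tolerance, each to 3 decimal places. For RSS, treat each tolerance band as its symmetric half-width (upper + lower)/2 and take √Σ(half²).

Stack each dimension's contribution:
  -A: nom -28.800 → Σnom=-28.800; wc +0.360/-0.360 → slack +0.360/-0.360; half-tol=0.360, Σhalf²=0.129600
  +B: nom +6.860 → Σnom=-21.940; wc +0.320/-0.320 → slack +0.680/-0.680; half-tol=0.320, Σhalf²=0.232000
  -C: nom -38.930 → Σnom=-60.870; wc +0.160/-0.180 → slack +0.840/-0.860; half-tol=0.170, Σhalf²=0.260900
  +D: nom +27.600 → Σnom=-33.270; wc +0.330/-0.330 → slack +1.170/-1.190; half-tol=0.330, Σhalf²=0.369800
Nominal = -33.270. Worst-case = [-33.270 - 1.190, -33.270 + 1.170] = [-34.460, -32.100]. RSS = √0.369800 = 0.608.

nominal=-33.270 wc=[-34.460,-32.100] rss=0.608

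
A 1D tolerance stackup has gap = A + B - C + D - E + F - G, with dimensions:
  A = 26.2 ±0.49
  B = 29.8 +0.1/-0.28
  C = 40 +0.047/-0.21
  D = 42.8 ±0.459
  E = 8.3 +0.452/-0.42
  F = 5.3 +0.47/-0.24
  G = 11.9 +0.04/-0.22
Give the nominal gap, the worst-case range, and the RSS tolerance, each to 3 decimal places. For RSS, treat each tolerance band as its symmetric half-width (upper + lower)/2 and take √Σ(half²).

nominal=43.900 wc=[41.892,46.269] rss=0.915

Stack each dimension's contribution:
  +A: nom +26.200 → Σnom=26.200; wc +0.490/-0.490 → slack +0.490/-0.490; half-tol=0.490, Σhalf²=0.240100
  +B: nom +29.800 → Σnom=56.000; wc +0.100/-0.280 → slack +0.590/-0.770; half-tol=0.190, Σhalf²=0.276200
  -C: nom -40.000 → Σnom=16.000; wc +0.210/-0.047 → slack +0.800/-0.817; half-tol=0.129, Σhalf²=0.292712
  +D: nom +42.800 → Σnom=58.800; wc +0.459/-0.459 → slack +1.259/-1.276; half-tol=0.459, Σhalf²=0.503393
  -E: nom -8.300 → Σnom=50.500; wc +0.420/-0.452 → slack +1.679/-1.728; half-tol=0.436, Σhalf²=0.693489
  +F: nom +5.300 → Σnom=55.800; wc +0.470/-0.240 → slack +2.149/-1.968; half-tol=0.355, Σhalf²=0.819514
  -G: nom -11.900 → Σnom=43.900; wc +0.220/-0.040 → slack +2.369/-2.008; half-tol=0.130, Σhalf²=0.836414
Nominal = 43.900. Worst-case = [43.900 - 2.008, 43.900 + 2.369] = [41.892, 46.269]. RSS = √0.836414 = 0.915.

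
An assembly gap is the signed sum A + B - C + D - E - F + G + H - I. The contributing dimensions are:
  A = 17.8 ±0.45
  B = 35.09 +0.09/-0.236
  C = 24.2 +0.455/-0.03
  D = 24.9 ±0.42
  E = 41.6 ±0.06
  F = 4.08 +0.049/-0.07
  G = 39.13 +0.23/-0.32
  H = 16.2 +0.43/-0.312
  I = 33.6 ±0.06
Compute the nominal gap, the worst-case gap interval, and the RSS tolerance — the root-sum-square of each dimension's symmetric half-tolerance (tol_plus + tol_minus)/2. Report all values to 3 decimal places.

Stack each dimension's contribution:
  +A: nom +17.800 → Σnom=17.800; wc +0.450/-0.450 → slack +0.450/-0.450; half-tol=0.450, Σhalf²=0.202500
  +B: nom +35.090 → Σnom=52.890; wc +0.090/-0.236 → slack +0.540/-0.686; half-tol=0.163, Σhalf²=0.229069
  -C: nom -24.200 → Σnom=28.690; wc +0.030/-0.455 → slack +0.570/-1.141; half-tol=0.242, Σhalf²=0.287875
  +D: nom +24.900 → Σnom=53.590; wc +0.420/-0.420 → slack +0.990/-1.561; half-tol=0.420, Σhalf²=0.464275
  -E: nom -41.600 → Σnom=11.990; wc +0.060/-0.060 → slack +1.050/-1.621; half-tol=0.060, Σhalf²=0.467875
  -F: nom -4.080 → Σnom=7.910; wc +0.070/-0.049 → slack +1.120/-1.670; half-tol=0.060, Σhalf²=0.471415
  +G: nom +39.130 → Σnom=47.040; wc +0.230/-0.320 → slack +1.350/-1.990; half-tol=0.275, Σhalf²=0.547040
  +H: nom +16.200 → Σnom=63.240; wc +0.430/-0.312 → slack +1.780/-2.302; half-tol=0.371, Σhalf²=0.684681
  -I: nom -33.600 → Σnom=29.640; wc +0.060/-0.060 → slack +1.840/-2.362; half-tol=0.060, Σhalf²=0.688281
Nominal = 29.640. Worst-case = [29.640 - 2.362, 29.640 + 1.840] = [27.278, 31.480]. RSS = √0.688281 = 0.830.

nominal=29.640 wc=[27.278,31.480] rss=0.830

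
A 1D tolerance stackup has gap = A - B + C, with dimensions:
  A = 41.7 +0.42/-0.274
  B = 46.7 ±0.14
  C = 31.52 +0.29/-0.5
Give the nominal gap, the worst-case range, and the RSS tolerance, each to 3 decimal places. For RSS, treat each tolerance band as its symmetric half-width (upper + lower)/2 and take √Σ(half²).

Stack each dimension's contribution:
  +A: nom +41.700 → Σnom=41.700; wc +0.420/-0.274 → slack +0.420/-0.274; half-tol=0.347, Σhalf²=0.120409
  -B: nom -46.700 → Σnom=-5.000; wc +0.140/-0.140 → slack +0.560/-0.414; half-tol=0.140, Σhalf²=0.140009
  +C: nom +31.520 → Σnom=26.520; wc +0.290/-0.500 → slack +0.850/-0.914; half-tol=0.395, Σhalf²=0.296034
Nominal = 26.520. Worst-case = [26.520 - 0.914, 26.520 + 0.850] = [25.606, 27.370]. RSS = √0.296034 = 0.544.

nominal=26.520 wc=[25.606,27.370] rss=0.544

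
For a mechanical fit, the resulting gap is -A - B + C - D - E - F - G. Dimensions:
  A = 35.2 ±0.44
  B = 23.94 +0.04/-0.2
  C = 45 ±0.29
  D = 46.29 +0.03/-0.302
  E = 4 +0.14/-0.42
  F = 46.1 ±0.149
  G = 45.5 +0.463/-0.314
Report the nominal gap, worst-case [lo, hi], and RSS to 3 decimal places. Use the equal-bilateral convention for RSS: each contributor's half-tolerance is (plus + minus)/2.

nominal=-156.030 wc=[-157.582,-153.915] rss=0.756

Stack each dimension's contribution:
  -A: nom -35.200 → Σnom=-35.200; wc +0.440/-0.440 → slack +0.440/-0.440; half-tol=0.440, Σhalf²=0.193600
  -B: nom -23.940 → Σnom=-59.140; wc +0.200/-0.040 → slack +0.640/-0.480; half-tol=0.120, Σhalf²=0.208000
  +C: nom +45.000 → Σnom=-14.140; wc +0.290/-0.290 → slack +0.930/-0.770; half-tol=0.290, Σhalf²=0.292100
  -D: nom -46.290 → Σnom=-60.430; wc +0.302/-0.030 → slack +1.232/-0.800; half-tol=0.166, Σhalf²=0.319656
  -E: nom -4.000 → Σnom=-64.430; wc +0.420/-0.140 → slack +1.652/-0.940; half-tol=0.280, Σhalf²=0.398056
  -F: nom -46.100 → Σnom=-110.530; wc +0.149/-0.149 → slack +1.801/-1.089; half-tol=0.149, Σhalf²=0.420257
  -G: nom -45.500 → Σnom=-156.030; wc +0.314/-0.463 → slack +2.115/-1.552; half-tol=0.389, Σhalf²=0.571189
Nominal = -156.030. Worst-case = [-156.030 - 1.552, -156.030 + 2.115] = [-157.582, -153.915]. RSS = √0.571189 = 0.756.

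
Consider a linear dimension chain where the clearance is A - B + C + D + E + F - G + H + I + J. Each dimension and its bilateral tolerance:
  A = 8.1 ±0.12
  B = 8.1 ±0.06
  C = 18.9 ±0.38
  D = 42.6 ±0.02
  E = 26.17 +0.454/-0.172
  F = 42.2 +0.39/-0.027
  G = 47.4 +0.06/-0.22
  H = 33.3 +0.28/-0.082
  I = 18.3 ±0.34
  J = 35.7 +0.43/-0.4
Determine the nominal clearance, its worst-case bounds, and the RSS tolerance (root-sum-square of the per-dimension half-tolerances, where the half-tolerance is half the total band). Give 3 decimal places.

Stack each dimension's contribution:
  +A: nom +8.100 → Σnom=8.100; wc +0.120/-0.120 → slack +0.120/-0.120; half-tol=0.120, Σhalf²=0.014400
  -B: nom -8.100 → Σnom=0.000; wc +0.060/-0.060 → slack +0.180/-0.180; half-tol=0.060, Σhalf²=0.018000
  +C: nom +18.900 → Σnom=18.900; wc +0.380/-0.380 → slack +0.560/-0.560; half-tol=0.380, Σhalf²=0.162400
  +D: nom +42.600 → Σnom=61.500; wc +0.020/-0.020 → slack +0.580/-0.580; half-tol=0.020, Σhalf²=0.162800
  +E: nom +26.170 → Σnom=87.670; wc +0.454/-0.172 → slack +1.034/-0.752; half-tol=0.313, Σhalf²=0.260769
  +F: nom +42.200 → Σnom=129.870; wc +0.390/-0.027 → slack +1.424/-0.779; half-tol=0.209, Σhalf²=0.304241
  -G: nom -47.400 → Σnom=82.470; wc +0.220/-0.060 → slack +1.644/-0.839; half-tol=0.140, Σhalf²=0.323841
  +H: nom +33.300 → Σnom=115.770; wc +0.280/-0.082 → slack +1.924/-0.921; half-tol=0.181, Σhalf²=0.356602
  +I: nom +18.300 → Σnom=134.070; wc +0.340/-0.340 → slack +2.264/-1.261; half-tol=0.340, Σhalf²=0.472202
  +J: nom +35.700 → Σnom=169.770; wc +0.430/-0.400 → slack +2.694/-1.661; half-tol=0.415, Σhalf²=0.644427
Nominal = 169.770. Worst-case = [169.770 - 1.661, 169.770 + 2.694] = [168.109, 172.464]. RSS = √0.644427 = 0.803.

nominal=169.770 wc=[168.109,172.464] rss=0.803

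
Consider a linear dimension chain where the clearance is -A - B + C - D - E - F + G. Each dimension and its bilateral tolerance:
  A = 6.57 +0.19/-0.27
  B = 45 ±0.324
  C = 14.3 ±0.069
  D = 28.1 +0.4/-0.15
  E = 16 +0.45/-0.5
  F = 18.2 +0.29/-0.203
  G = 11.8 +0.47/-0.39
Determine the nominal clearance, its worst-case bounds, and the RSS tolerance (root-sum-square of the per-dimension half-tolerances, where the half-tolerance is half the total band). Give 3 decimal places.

nominal=-87.770 wc=[-89.883,-85.784] rss=0.842

Stack each dimension's contribution:
  -A: nom -6.570 → Σnom=-6.570; wc +0.270/-0.190 → slack +0.270/-0.190; half-tol=0.230, Σhalf²=0.052900
  -B: nom -45.000 → Σnom=-51.570; wc +0.324/-0.324 → slack +0.594/-0.514; half-tol=0.324, Σhalf²=0.157876
  +C: nom +14.300 → Σnom=-37.270; wc +0.069/-0.069 → slack +0.663/-0.583; half-tol=0.069, Σhalf²=0.162637
  -D: nom -28.100 → Σnom=-65.370; wc +0.150/-0.400 → slack +0.813/-0.983; half-tol=0.275, Σhalf²=0.238262
  -E: nom -16.000 → Σnom=-81.370; wc +0.500/-0.450 → slack +1.313/-1.433; half-tol=0.475, Σhalf²=0.463887
  -F: nom -18.200 → Σnom=-99.570; wc +0.203/-0.290 → slack +1.516/-1.723; half-tol=0.246, Σhalf²=0.524649
  +G: nom +11.800 → Σnom=-87.770; wc +0.470/-0.390 → slack +1.986/-2.113; half-tol=0.430, Σhalf²=0.709549
Nominal = -87.770. Worst-case = [-87.770 - 2.113, -87.770 + 1.986] = [-89.883, -85.784]. RSS = √0.709549 = 0.842.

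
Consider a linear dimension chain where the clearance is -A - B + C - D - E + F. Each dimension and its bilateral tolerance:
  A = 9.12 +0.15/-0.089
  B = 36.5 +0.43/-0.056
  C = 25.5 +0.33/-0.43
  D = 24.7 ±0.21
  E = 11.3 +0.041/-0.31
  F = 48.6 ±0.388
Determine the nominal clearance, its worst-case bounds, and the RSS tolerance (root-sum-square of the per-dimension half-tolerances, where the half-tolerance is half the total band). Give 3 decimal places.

nominal=-7.520 wc=[-9.169,-6.137] rss=0.666

Stack each dimension's contribution:
  -A: nom -9.120 → Σnom=-9.120; wc +0.089/-0.150 → slack +0.089/-0.150; half-tol=0.119, Σhalf²=0.014280
  -B: nom -36.500 → Σnom=-45.620; wc +0.056/-0.430 → slack +0.145/-0.580; half-tol=0.243, Σhalf²=0.073329
  +C: nom +25.500 → Σnom=-20.120; wc +0.330/-0.430 → slack +0.475/-1.010; half-tol=0.380, Σhalf²=0.217729
  -D: nom -24.700 → Σnom=-44.820; wc +0.210/-0.210 → slack +0.685/-1.220; half-tol=0.210, Σhalf²=0.261829
  -E: nom -11.300 → Σnom=-56.120; wc +0.310/-0.041 → slack +0.995/-1.261; half-tol=0.175, Σhalf²=0.292629
  +F: nom +48.600 → Σnom=-7.520; wc +0.388/-0.388 → slack +1.383/-1.649; half-tol=0.388, Σhalf²=0.443173
Nominal = -7.520. Worst-case = [-7.520 - 1.649, -7.520 + 1.383] = [-9.169, -6.137]. RSS = √0.443173 = 0.666.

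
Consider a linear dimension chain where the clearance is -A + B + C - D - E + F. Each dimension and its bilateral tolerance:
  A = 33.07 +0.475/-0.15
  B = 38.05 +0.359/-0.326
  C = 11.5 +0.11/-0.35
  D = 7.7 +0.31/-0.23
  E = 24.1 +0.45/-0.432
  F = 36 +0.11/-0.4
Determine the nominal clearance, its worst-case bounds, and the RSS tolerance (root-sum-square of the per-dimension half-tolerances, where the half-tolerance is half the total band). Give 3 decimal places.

Stack each dimension's contribution:
  -A: nom -33.070 → Σnom=-33.070; wc +0.150/-0.475 → slack +0.150/-0.475; half-tol=0.312, Σhalf²=0.097656
  +B: nom +38.050 → Σnom=4.980; wc +0.359/-0.326 → slack +0.509/-0.801; half-tol=0.343, Σhalf²=0.214963
  +C: nom +11.500 → Σnom=16.480; wc +0.110/-0.350 → slack +0.619/-1.151; half-tol=0.230, Σhalf²=0.267863
  -D: nom -7.700 → Σnom=8.780; wc +0.230/-0.310 → slack +0.849/-1.461; half-tol=0.270, Σhalf²=0.340763
  -E: nom -24.100 → Σnom=-15.320; wc +0.432/-0.450 → slack +1.281/-1.911; half-tol=0.441, Σhalf²=0.535243
  +F: nom +36.000 → Σnom=20.680; wc +0.110/-0.400 → slack +1.391/-2.311; half-tol=0.255, Σhalf²=0.600268
Nominal = 20.680. Worst-case = [20.680 - 2.311, 20.680 + 1.391] = [18.369, 22.071]. RSS = √0.600268 = 0.775.

nominal=20.680 wc=[18.369,22.071] rss=0.775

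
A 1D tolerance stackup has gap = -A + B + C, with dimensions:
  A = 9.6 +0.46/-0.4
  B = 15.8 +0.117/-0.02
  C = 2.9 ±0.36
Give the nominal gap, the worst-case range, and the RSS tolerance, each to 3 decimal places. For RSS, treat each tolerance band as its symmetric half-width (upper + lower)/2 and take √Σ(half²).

nominal=9.100 wc=[8.260,9.977] rss=0.565

Stack each dimension's contribution:
  -A: nom -9.600 → Σnom=-9.600; wc +0.400/-0.460 → slack +0.400/-0.460; half-tol=0.430, Σhalf²=0.184900
  +B: nom +15.800 → Σnom=6.200; wc +0.117/-0.020 → slack +0.517/-0.480; half-tol=0.069, Σhalf²=0.189592
  +C: nom +2.900 → Σnom=9.100; wc +0.360/-0.360 → slack +0.877/-0.840; half-tol=0.360, Σhalf²=0.319192
Nominal = 9.100. Worst-case = [9.100 - 0.840, 9.100 + 0.877] = [8.260, 9.977]. RSS = √0.319192 = 0.565.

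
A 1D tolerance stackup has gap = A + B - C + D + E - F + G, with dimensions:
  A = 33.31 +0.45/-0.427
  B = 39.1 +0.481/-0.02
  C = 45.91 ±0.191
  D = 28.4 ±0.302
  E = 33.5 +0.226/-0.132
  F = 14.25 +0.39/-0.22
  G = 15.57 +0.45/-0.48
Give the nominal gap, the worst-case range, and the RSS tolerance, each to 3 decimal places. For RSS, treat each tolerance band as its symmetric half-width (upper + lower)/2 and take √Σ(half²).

nominal=89.720 wc=[87.778,92.040] rss=0.851

Stack each dimension's contribution:
  +A: nom +33.310 → Σnom=33.310; wc +0.450/-0.427 → slack +0.450/-0.427; half-tol=0.439, Σhalf²=0.192282
  +B: nom +39.100 → Σnom=72.410; wc +0.481/-0.020 → slack +0.931/-0.447; half-tol=0.251, Σhalf²=0.255032
  -C: nom -45.910 → Σnom=26.500; wc +0.191/-0.191 → slack +1.122/-0.638; half-tol=0.191, Σhalf²=0.291513
  +D: nom +28.400 → Σnom=54.900; wc +0.302/-0.302 → slack +1.424/-0.940; half-tol=0.302, Σhalf²=0.382717
  +E: nom +33.500 → Σnom=88.400; wc +0.226/-0.132 → slack +1.650/-1.072; half-tol=0.179, Σhalf²=0.414758
  -F: nom -14.250 → Σnom=74.150; wc +0.220/-0.390 → slack +1.870/-1.462; half-tol=0.305, Σhalf²=0.507783
  +G: nom +15.570 → Σnom=89.720; wc +0.450/-0.480 → slack +2.320/-1.942; half-tol=0.465, Σhalf²=0.724008
Nominal = 89.720. Worst-case = [89.720 - 1.942, 89.720 + 2.320] = [87.778, 92.040]. RSS = √0.724008 = 0.851.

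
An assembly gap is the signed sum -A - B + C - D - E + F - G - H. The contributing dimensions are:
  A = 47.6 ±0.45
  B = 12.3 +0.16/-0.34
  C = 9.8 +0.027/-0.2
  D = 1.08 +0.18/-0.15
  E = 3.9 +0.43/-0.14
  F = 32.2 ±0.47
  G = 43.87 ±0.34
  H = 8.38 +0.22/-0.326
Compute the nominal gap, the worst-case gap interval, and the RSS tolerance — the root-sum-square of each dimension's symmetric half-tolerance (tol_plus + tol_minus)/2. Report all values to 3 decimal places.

nominal=-75.130 wc=[-77.580,-72.887] rss=0.893

Stack each dimension's contribution:
  -A: nom -47.600 → Σnom=-47.600; wc +0.450/-0.450 → slack +0.450/-0.450; half-tol=0.450, Σhalf²=0.202500
  -B: nom -12.300 → Σnom=-59.900; wc +0.340/-0.160 → slack +0.790/-0.610; half-tol=0.250, Σhalf²=0.265000
  +C: nom +9.800 → Σnom=-50.100; wc +0.027/-0.200 → slack +0.817/-0.810; half-tol=0.114, Σhalf²=0.277882
  -D: nom -1.080 → Σnom=-51.180; wc +0.150/-0.180 → slack +0.967/-0.990; half-tol=0.165, Σhalf²=0.305107
  -E: nom -3.900 → Σnom=-55.080; wc +0.140/-0.430 → slack +1.107/-1.420; half-tol=0.285, Σhalf²=0.386332
  +F: nom +32.200 → Σnom=-22.880; wc +0.470/-0.470 → slack +1.577/-1.890; half-tol=0.470, Σhalf²=0.607232
  -G: nom -43.870 → Σnom=-66.750; wc +0.340/-0.340 → slack +1.917/-2.230; half-tol=0.340, Σhalf²=0.722832
  -H: nom -8.380 → Σnom=-75.130; wc +0.326/-0.220 → slack +2.243/-2.450; half-tol=0.273, Σhalf²=0.797361
Nominal = -75.130. Worst-case = [-75.130 - 2.450, -75.130 + 2.243] = [-77.580, -72.887]. RSS = √0.797361 = 0.893.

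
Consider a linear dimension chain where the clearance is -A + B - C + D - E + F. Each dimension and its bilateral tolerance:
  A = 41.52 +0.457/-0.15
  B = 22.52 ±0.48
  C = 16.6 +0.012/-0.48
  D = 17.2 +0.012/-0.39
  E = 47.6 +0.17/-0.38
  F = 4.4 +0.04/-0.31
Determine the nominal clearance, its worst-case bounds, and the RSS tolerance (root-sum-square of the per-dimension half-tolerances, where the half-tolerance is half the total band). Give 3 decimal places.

Stack each dimension's contribution:
  -A: nom -41.520 → Σnom=-41.520; wc +0.150/-0.457 → slack +0.150/-0.457; half-tol=0.303, Σhalf²=0.092112
  +B: nom +22.520 → Σnom=-19.000; wc +0.480/-0.480 → slack +0.630/-0.937; half-tol=0.480, Σhalf²=0.322512
  -C: nom -16.600 → Σnom=-35.600; wc +0.480/-0.012 → slack +1.110/-0.949; half-tol=0.246, Σhalf²=0.383028
  +D: nom +17.200 → Σnom=-18.400; wc +0.012/-0.390 → slack +1.122/-1.339; half-tol=0.201, Σhalf²=0.423429
  -E: nom -47.600 → Σnom=-66.000; wc +0.380/-0.170 → slack +1.502/-1.509; half-tol=0.275, Σhalf²=0.499054
  +F: nom +4.400 → Σnom=-61.600; wc +0.040/-0.310 → slack +1.542/-1.819; half-tol=0.175, Σhalf²=0.529679
Nominal = -61.600. Worst-case = [-61.600 - 1.819, -61.600 + 1.542] = [-63.419, -60.058]. RSS = √0.529679 = 0.728.

nominal=-61.600 wc=[-63.419,-60.058] rss=0.728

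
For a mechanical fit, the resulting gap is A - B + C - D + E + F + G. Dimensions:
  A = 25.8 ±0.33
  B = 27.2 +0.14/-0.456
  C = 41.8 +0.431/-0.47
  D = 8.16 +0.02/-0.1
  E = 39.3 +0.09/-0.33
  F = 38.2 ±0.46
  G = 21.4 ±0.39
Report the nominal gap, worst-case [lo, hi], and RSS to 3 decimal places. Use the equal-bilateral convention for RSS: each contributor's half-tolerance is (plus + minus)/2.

Stack each dimension's contribution:
  +A: nom +25.800 → Σnom=25.800; wc +0.330/-0.330 → slack +0.330/-0.330; half-tol=0.330, Σhalf²=0.108900
  -B: nom -27.200 → Σnom=-1.400; wc +0.456/-0.140 → slack +0.786/-0.470; half-tol=0.298, Σhalf²=0.197704
  +C: nom +41.800 → Σnom=40.400; wc +0.431/-0.470 → slack +1.217/-0.940; half-tol=0.451, Σhalf²=0.400654
  -D: nom -8.160 → Σnom=32.240; wc +0.100/-0.020 → slack +1.317/-0.960; half-tol=0.060, Σhalf²=0.404254
  +E: nom +39.300 → Σnom=71.540; wc +0.090/-0.330 → slack +1.407/-1.290; half-tol=0.210, Σhalf²=0.448354
  +F: nom +38.200 → Σnom=109.740; wc +0.460/-0.460 → slack +1.867/-1.750; half-tol=0.460, Σhalf²=0.659954
  +G: nom +21.400 → Σnom=131.140; wc +0.390/-0.390 → slack +2.257/-2.140; half-tol=0.390, Σhalf²=0.812054
Nominal = 131.140. Worst-case = [131.140 - 2.140, 131.140 + 2.257] = [129.000, 133.397]. RSS = √0.812054 = 0.901.

nominal=131.140 wc=[129.000,133.397] rss=0.901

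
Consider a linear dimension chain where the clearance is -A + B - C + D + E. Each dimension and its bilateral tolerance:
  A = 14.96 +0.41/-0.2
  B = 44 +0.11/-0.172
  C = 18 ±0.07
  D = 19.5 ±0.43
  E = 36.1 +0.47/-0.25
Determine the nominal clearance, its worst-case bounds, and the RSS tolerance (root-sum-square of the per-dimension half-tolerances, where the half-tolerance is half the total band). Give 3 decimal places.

Stack each dimension's contribution:
  -A: nom -14.960 → Σnom=-14.960; wc +0.200/-0.410 → slack +0.200/-0.410; half-tol=0.305, Σhalf²=0.093025
  +B: nom +44.000 → Σnom=29.040; wc +0.110/-0.172 → slack +0.310/-0.582; half-tol=0.141, Σhalf²=0.112906
  -C: nom -18.000 → Σnom=11.040; wc +0.070/-0.070 → slack +0.380/-0.652; half-tol=0.070, Σhalf²=0.117806
  +D: nom +19.500 → Σnom=30.540; wc +0.430/-0.430 → slack +0.810/-1.082; half-tol=0.430, Σhalf²=0.302706
  +E: nom +36.100 → Σnom=66.640; wc +0.470/-0.250 → slack +1.280/-1.332; half-tol=0.360, Σhalf²=0.432306
Nominal = 66.640. Worst-case = [66.640 - 1.332, 66.640 + 1.280] = [65.308, 67.920]. RSS = √0.432306 = 0.657.

nominal=66.640 wc=[65.308,67.920] rss=0.657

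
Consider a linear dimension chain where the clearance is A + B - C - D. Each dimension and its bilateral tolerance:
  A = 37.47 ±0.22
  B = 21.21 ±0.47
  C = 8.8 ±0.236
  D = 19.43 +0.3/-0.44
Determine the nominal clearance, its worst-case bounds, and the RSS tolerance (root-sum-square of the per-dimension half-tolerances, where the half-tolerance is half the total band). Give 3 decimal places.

Stack each dimension's contribution:
  +A: nom +37.470 → Σnom=37.470; wc +0.220/-0.220 → slack +0.220/-0.220; half-tol=0.220, Σhalf²=0.048400
  +B: nom +21.210 → Σnom=58.680; wc +0.470/-0.470 → slack +0.690/-0.690; half-tol=0.470, Σhalf²=0.269300
  -C: nom -8.800 → Σnom=49.880; wc +0.236/-0.236 → slack +0.926/-0.926; half-tol=0.236, Σhalf²=0.324996
  -D: nom -19.430 → Σnom=30.450; wc +0.440/-0.300 → slack +1.366/-1.226; half-tol=0.370, Σhalf²=0.461896
Nominal = 30.450. Worst-case = [30.450 - 1.226, 30.450 + 1.366] = [29.224, 31.816]. RSS = √0.461896 = 0.680.

nominal=30.450 wc=[29.224,31.816] rss=0.680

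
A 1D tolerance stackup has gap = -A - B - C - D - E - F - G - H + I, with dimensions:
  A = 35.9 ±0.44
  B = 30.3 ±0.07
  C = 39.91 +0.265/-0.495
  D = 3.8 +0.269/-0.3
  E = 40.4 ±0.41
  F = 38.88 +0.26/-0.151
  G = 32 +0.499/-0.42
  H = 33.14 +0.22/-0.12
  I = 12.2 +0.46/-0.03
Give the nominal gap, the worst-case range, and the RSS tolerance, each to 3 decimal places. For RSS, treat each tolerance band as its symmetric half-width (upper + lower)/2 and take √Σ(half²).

nominal=-242.130 wc=[-244.593,-239.264] rss=0.967

Stack each dimension's contribution:
  -A: nom -35.900 → Σnom=-35.900; wc +0.440/-0.440 → slack +0.440/-0.440; half-tol=0.440, Σhalf²=0.193600
  -B: nom -30.300 → Σnom=-66.200; wc +0.070/-0.070 → slack +0.510/-0.510; half-tol=0.070, Σhalf²=0.198500
  -C: nom -39.910 → Σnom=-106.110; wc +0.495/-0.265 → slack +1.005/-0.775; half-tol=0.380, Σhalf²=0.342900
  -D: nom -3.800 → Σnom=-109.910; wc +0.300/-0.269 → slack +1.305/-1.044; half-tol=0.284, Σhalf²=0.423840
  -E: nom -40.400 → Σnom=-150.310; wc +0.410/-0.410 → slack +1.715/-1.454; half-tol=0.410, Σhalf²=0.591940
  -F: nom -38.880 → Σnom=-189.190; wc +0.151/-0.260 → slack +1.866/-1.714; half-tol=0.206, Σhalf²=0.634170
  -G: nom -32.000 → Σnom=-221.190; wc +0.420/-0.499 → slack +2.286/-2.213; half-tol=0.460, Σhalf²=0.845311
  -H: nom -33.140 → Σnom=-254.330; wc +0.120/-0.220 → slack +2.406/-2.433; half-tol=0.170, Σhalf²=0.874211
  +I: nom +12.200 → Σnom=-242.130; wc +0.460/-0.030 → slack +2.866/-2.463; half-tol=0.245, Σhalf²=0.934236
Nominal = -242.130. Worst-case = [-242.130 - 2.463, -242.130 + 2.866] = [-244.593, -239.264]. RSS = √0.934236 = 0.967.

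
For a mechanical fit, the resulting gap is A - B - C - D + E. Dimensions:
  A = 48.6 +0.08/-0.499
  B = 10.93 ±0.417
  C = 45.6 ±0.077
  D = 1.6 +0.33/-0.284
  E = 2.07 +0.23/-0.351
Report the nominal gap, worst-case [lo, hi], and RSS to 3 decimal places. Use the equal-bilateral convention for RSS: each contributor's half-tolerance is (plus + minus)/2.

Stack each dimension's contribution:
  +A: nom +48.600 → Σnom=48.600; wc +0.080/-0.499 → slack +0.080/-0.499; half-tol=0.289, Σhalf²=0.083810
  -B: nom -10.930 → Σnom=37.670; wc +0.417/-0.417 → slack +0.497/-0.916; half-tol=0.417, Σhalf²=0.257699
  -C: nom -45.600 → Σnom=-7.930; wc +0.077/-0.077 → slack +0.574/-0.993; half-tol=0.077, Σhalf²=0.263628
  -D: nom -1.600 → Σnom=-9.530; wc +0.284/-0.330 → slack +0.858/-1.323; half-tol=0.307, Σhalf²=0.357877
  +E: nom +2.070 → Σnom=-7.460; wc +0.230/-0.351 → slack +1.088/-1.674; half-tol=0.290, Σhalf²=0.442268
Nominal = -7.460. Worst-case = [-7.460 - 1.674, -7.460 + 1.088] = [-9.134, -6.372]. RSS = √0.442268 = 0.665.

nominal=-7.460 wc=[-9.134,-6.372] rss=0.665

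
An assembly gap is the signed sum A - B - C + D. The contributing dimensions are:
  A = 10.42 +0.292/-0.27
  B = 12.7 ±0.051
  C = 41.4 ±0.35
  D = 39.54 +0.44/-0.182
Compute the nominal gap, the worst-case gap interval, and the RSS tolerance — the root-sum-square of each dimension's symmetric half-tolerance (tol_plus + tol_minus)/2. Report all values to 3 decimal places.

Stack each dimension's contribution:
  +A: nom +10.420 → Σnom=10.420; wc +0.292/-0.270 → slack +0.292/-0.270; half-tol=0.281, Σhalf²=0.078961
  -B: nom -12.700 → Σnom=-2.280; wc +0.051/-0.051 → slack +0.343/-0.321; half-tol=0.051, Σhalf²=0.081562
  -C: nom -41.400 → Σnom=-43.680; wc +0.350/-0.350 → slack +0.693/-0.671; half-tol=0.350, Σhalf²=0.204062
  +D: nom +39.540 → Σnom=-4.140; wc +0.440/-0.182 → slack +1.133/-0.853; half-tol=0.311, Σhalf²=0.300783
Nominal = -4.140. Worst-case = [-4.140 - 0.853, -4.140 + 1.133] = [-4.993, -3.007]. RSS = √0.300783 = 0.548.

nominal=-4.140 wc=[-4.993,-3.007] rss=0.548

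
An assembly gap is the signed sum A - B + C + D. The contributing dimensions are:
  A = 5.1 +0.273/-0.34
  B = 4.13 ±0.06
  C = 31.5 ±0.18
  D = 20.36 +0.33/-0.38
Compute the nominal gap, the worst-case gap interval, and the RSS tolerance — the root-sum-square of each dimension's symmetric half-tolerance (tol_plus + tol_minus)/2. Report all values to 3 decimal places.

nominal=52.830 wc=[51.870,53.673] rss=0.506

Stack each dimension's contribution:
  +A: nom +5.100 → Σnom=5.100; wc +0.273/-0.340 → slack +0.273/-0.340; half-tol=0.306, Σhalf²=0.093942
  -B: nom -4.130 → Σnom=0.970; wc +0.060/-0.060 → slack +0.333/-0.400; half-tol=0.060, Σhalf²=0.097542
  +C: nom +31.500 → Σnom=32.470; wc +0.180/-0.180 → slack +0.513/-0.580; half-tol=0.180, Σhalf²=0.129942
  +D: nom +20.360 → Σnom=52.830; wc +0.330/-0.380 → slack +0.843/-0.960; half-tol=0.355, Σhalf²=0.255967
Nominal = 52.830. Worst-case = [52.830 - 0.960, 52.830 + 0.843] = [51.870, 53.673]. RSS = √0.255967 = 0.506.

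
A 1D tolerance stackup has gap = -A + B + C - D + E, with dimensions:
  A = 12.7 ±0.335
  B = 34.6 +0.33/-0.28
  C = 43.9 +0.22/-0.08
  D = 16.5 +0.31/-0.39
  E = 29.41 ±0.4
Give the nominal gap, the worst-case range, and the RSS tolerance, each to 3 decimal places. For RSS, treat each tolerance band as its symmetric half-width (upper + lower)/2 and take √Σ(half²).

Stack each dimension's contribution:
  -A: nom -12.700 → Σnom=-12.700; wc +0.335/-0.335 → slack +0.335/-0.335; half-tol=0.335, Σhalf²=0.112225
  +B: nom +34.600 → Σnom=21.900; wc +0.330/-0.280 → slack +0.665/-0.615; half-tol=0.305, Σhalf²=0.205250
  +C: nom +43.900 → Σnom=65.800; wc +0.220/-0.080 → slack +0.885/-0.695; half-tol=0.150, Σhalf²=0.227750
  -D: nom -16.500 → Σnom=49.300; wc +0.390/-0.310 → slack +1.275/-1.005; half-tol=0.350, Σhalf²=0.350250
  +E: nom +29.410 → Σnom=78.710; wc +0.400/-0.400 → slack +1.675/-1.405; half-tol=0.400, Σhalf²=0.510250
Nominal = 78.710. Worst-case = [78.710 - 1.405, 78.710 + 1.675] = [77.305, 80.385]. RSS = √0.510250 = 0.714.

nominal=78.710 wc=[77.305,80.385] rss=0.714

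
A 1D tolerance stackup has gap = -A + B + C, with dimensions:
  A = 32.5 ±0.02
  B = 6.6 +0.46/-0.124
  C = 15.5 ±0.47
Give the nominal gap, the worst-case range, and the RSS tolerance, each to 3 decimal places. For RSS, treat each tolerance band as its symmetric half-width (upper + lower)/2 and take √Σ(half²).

Stack each dimension's contribution:
  -A: nom -32.500 → Σnom=-32.500; wc +0.020/-0.020 → slack +0.020/-0.020; half-tol=0.020, Σhalf²=0.000400
  +B: nom +6.600 → Σnom=-25.900; wc +0.460/-0.124 → slack +0.480/-0.144; half-tol=0.292, Σhalf²=0.085664
  +C: nom +15.500 → Σnom=-10.400; wc +0.470/-0.470 → slack +0.950/-0.614; half-tol=0.470, Σhalf²=0.306564
Nominal = -10.400. Worst-case = [-10.400 - 0.614, -10.400 + 0.950] = [-11.014, -9.450]. RSS = √0.306564 = 0.554.

nominal=-10.400 wc=[-11.014,-9.450] rss=0.554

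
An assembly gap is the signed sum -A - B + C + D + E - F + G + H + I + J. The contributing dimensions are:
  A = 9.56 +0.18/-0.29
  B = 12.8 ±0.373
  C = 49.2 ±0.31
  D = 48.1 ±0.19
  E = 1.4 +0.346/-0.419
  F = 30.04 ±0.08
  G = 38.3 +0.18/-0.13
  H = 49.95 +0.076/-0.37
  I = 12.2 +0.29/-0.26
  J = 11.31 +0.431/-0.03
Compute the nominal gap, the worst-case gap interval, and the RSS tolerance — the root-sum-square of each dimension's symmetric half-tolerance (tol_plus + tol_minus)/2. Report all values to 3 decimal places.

Stack each dimension's contribution:
  -A: nom -9.560 → Σnom=-9.560; wc +0.290/-0.180 → slack +0.290/-0.180; half-tol=0.235, Σhalf²=0.055225
  -B: nom -12.800 → Σnom=-22.360; wc +0.373/-0.373 → slack +0.663/-0.553; half-tol=0.373, Σhalf²=0.194354
  +C: nom +49.200 → Σnom=26.840; wc +0.310/-0.310 → slack +0.973/-0.863; half-tol=0.310, Σhalf²=0.290454
  +D: nom +48.100 → Σnom=74.940; wc +0.190/-0.190 → slack +1.163/-1.053; half-tol=0.190, Σhalf²=0.326554
  +E: nom +1.400 → Σnom=76.340; wc +0.346/-0.419 → slack +1.509/-1.472; half-tol=0.382, Σhalf²=0.472860
  -F: nom -30.040 → Σnom=46.300; wc +0.080/-0.080 → slack +1.589/-1.552; half-tol=0.080, Σhalf²=0.479260
  +G: nom +38.300 → Σnom=84.600; wc +0.180/-0.130 → slack +1.769/-1.682; half-tol=0.155, Σhalf²=0.503285
  +H: nom +49.950 → Σnom=134.550; wc +0.076/-0.370 → slack +1.845/-2.052; half-tol=0.223, Σhalf²=0.553014
  +I: nom +12.200 → Σnom=146.750; wc +0.290/-0.260 → slack +2.135/-2.312; half-tol=0.275, Σhalf²=0.628639
  +J: nom +11.310 → Σnom=158.060; wc +0.431/-0.030 → slack +2.566/-2.342; half-tol=0.230, Σhalf²=0.681770
Nominal = 158.060. Worst-case = [158.060 - 2.342, 158.060 + 2.566] = [155.718, 160.626]. RSS = √0.681770 = 0.826.

nominal=158.060 wc=[155.718,160.626] rss=0.826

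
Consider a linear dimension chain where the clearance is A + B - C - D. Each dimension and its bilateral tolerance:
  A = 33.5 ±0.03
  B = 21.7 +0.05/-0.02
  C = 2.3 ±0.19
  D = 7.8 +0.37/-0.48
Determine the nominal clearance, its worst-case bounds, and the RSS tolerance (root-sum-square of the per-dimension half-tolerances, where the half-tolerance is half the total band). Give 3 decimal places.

Stack each dimension's contribution:
  +A: nom +33.500 → Σnom=33.500; wc +0.030/-0.030 → slack +0.030/-0.030; half-tol=0.030, Σhalf²=0.000900
  +B: nom +21.700 → Σnom=55.200; wc +0.050/-0.020 → slack +0.080/-0.050; half-tol=0.035, Σhalf²=0.002125
  -C: nom -2.300 → Σnom=52.900; wc +0.190/-0.190 → slack +0.270/-0.240; half-tol=0.190, Σhalf²=0.038225
  -D: nom -7.800 → Σnom=45.100; wc +0.480/-0.370 → slack +0.750/-0.610; half-tol=0.425, Σhalf²=0.218850
Nominal = 45.100. Worst-case = [45.100 - 0.610, 45.100 + 0.750] = [44.490, 45.850]. RSS = √0.218850 = 0.468.

nominal=45.100 wc=[44.490,45.850] rss=0.468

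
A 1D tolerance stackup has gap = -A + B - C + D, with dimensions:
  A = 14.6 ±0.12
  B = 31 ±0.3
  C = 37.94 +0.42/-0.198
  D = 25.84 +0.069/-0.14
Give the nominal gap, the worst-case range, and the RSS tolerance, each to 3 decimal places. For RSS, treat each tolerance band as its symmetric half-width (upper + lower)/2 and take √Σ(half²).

Stack each dimension's contribution:
  -A: nom -14.600 → Σnom=-14.600; wc +0.120/-0.120 → slack +0.120/-0.120; half-tol=0.120, Σhalf²=0.014400
  +B: nom +31.000 → Σnom=16.400; wc +0.300/-0.300 → slack +0.420/-0.420; half-tol=0.300, Σhalf²=0.104400
  -C: nom -37.940 → Σnom=-21.540; wc +0.198/-0.420 → slack +0.618/-0.840; half-tol=0.309, Σhalf²=0.199881
  +D: nom +25.840 → Σnom=4.300; wc +0.069/-0.140 → slack +0.687/-0.980; half-tol=0.105, Σhalf²=0.210801
Nominal = 4.300. Worst-case = [4.300 - 0.980, 4.300 + 0.687] = [3.320, 4.987]. RSS = √0.210801 = 0.459.

nominal=4.300 wc=[3.320,4.987] rss=0.459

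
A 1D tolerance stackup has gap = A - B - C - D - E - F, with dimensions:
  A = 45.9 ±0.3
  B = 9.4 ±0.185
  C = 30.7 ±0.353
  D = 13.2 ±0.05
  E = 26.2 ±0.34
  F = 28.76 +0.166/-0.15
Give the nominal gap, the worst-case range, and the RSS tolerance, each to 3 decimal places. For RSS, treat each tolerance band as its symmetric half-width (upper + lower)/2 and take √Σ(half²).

nominal=-62.360 wc=[-63.754,-60.982] rss=0.626

Stack each dimension's contribution:
  +A: nom +45.900 → Σnom=45.900; wc +0.300/-0.300 → slack +0.300/-0.300; half-tol=0.300, Σhalf²=0.090000
  -B: nom -9.400 → Σnom=36.500; wc +0.185/-0.185 → slack +0.485/-0.485; half-tol=0.185, Σhalf²=0.124225
  -C: nom -30.700 → Σnom=5.800; wc +0.353/-0.353 → slack +0.838/-0.838; half-tol=0.353, Σhalf²=0.248834
  -D: nom -13.200 → Σnom=-7.400; wc +0.050/-0.050 → slack +0.888/-0.888; half-tol=0.050, Σhalf²=0.251334
  -E: nom -26.200 → Σnom=-33.600; wc +0.340/-0.340 → slack +1.228/-1.228; half-tol=0.340, Σhalf²=0.366934
  -F: nom -28.760 → Σnom=-62.360; wc +0.150/-0.166 → slack +1.378/-1.394; half-tol=0.158, Σhalf²=0.391898
Nominal = -62.360. Worst-case = [-62.360 - 1.394, -62.360 + 1.378] = [-63.754, -60.982]. RSS = √0.391898 = 0.626.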